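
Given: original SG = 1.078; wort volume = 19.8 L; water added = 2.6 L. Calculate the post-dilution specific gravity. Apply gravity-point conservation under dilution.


SG_new = 1 + (SG_old − 1)·V_old/(V_old + V_water)
pts = (1.078 − 1)·1000·19.8/(19.8 + 2.6) = 68.9464
SG_new = 1 + 68.9464/1000

1.0689


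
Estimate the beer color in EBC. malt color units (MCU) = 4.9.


SRM = 1.4922·MCU^0.6859;  EBC = SRM·1.97
SRM = 1.4922·4.9^0.6859 = 4.4385
EBC = 4.4385·1.97

8.7438 EBC


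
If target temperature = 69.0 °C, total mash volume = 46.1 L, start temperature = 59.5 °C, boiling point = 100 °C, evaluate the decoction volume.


V_dec = V_total·(T_target − T_start)/(T_boil − T_start)
V_dec = 46.1·(69.0 − 59.5)/(100 − 59.5)

10.8136 L


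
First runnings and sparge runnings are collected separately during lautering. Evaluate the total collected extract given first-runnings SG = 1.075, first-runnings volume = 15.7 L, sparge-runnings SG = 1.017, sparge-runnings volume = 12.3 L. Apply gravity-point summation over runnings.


total = Σ (SG_i − 1)·1000·V_i
first = (1.075 − 1)·1000·15.7 = 1177.5000
sparge = (1.017 − 1)·1000·12.3 = 209.1000
total = 1177.5000 + 209.1000

1386.6000 gravity·L


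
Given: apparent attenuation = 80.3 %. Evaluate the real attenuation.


RA = AA · 0.8192
RA = 80.3 · 0.8192

65.7818 %


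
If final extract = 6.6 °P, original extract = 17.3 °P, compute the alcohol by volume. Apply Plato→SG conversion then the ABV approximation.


SG = 259/(259 − P);  ABV = (OG − FG)·131.25
OG = 259/(259 − 17.3) = 1.0716
FG = 259/(259 − 6.6) = 1.0261
ABV = (1.0716 − 1.0261)·131.25

5.9623 % ABV


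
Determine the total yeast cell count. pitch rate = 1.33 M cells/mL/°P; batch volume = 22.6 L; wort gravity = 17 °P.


cells (billions) = rate · V_L · °P
cells = 1.33 · 22.6 · 17

510.9860 billion cells


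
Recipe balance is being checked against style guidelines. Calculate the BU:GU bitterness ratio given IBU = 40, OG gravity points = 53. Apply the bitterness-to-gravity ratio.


BU:GU = IBU / OG_points
BU:GU = 40 / 53

0.7547


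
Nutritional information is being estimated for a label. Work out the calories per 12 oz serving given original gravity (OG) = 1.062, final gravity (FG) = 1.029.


ABW = (OG−FG)·131.25·0.79/FG;  °P = 259 − 259/SG (for OG→OE and FG→AE);  RE = 0.1808·OE + 0.8192·AE;  Cal = (6.9·ABW + 4·(RE−0.1))·FG·3.55
ABW = (1.062 − 1.029)·131.25·0.79/1.029 = 3.3253
OE = 259 − 259/1.062 = 15.1205 °P
AE = 259 − 259/1.029 = 7.2993 °P
RE = 0.1808·15.1205 + 0.8192·7.2993 = 8.7134 °P
Cal = (6.9·3.3253 + 4·(8.7134−0.1))·1.029·3.55

209.6714 kcal


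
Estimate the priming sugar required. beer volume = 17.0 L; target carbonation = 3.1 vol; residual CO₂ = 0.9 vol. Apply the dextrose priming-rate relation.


sugar = (target − residual)·4.0·V
sugar = (3.1 − 0.9)·4.0·17.0

149.6000 g


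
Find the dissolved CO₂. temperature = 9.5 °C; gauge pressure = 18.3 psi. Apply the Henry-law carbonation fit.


vols = (P + 14.695)·(0.01821 + 0.09011·e^(−0.04·T))
vols = (18.3 + 14.695)·(0.01821 + 0.09011·e^(−0.04·9.5))

2.6341 volumes


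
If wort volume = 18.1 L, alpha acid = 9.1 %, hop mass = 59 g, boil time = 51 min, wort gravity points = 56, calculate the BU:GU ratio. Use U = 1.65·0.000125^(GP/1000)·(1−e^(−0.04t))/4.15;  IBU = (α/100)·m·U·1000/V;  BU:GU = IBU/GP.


U = 1.65·0.000125^(56/1000)·(1−e^(−0.04·51))/4.15 = 0.2091
IBU = (9.1/100)·59·0.2091·1000/18.1 = 62.0273
BU:GU = 62.0273/56

1.1076


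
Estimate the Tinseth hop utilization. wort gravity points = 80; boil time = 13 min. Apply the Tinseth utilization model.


U = 1.65·0.000125^(GP/1000) · (1 − e^(−0.04·t))/4.15
bigness = 1.65·0.000125^(80/1000) = 0.8040
boil_factor = (1 − e^(−0.04·13))/4.15 = 0.0977
U = 0.8040 · 0.0977

0.0786


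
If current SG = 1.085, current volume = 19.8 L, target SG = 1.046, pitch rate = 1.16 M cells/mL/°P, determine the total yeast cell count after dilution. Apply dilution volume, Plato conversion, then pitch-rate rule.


V_w = V·((SG_c−1)/(SG_t−1)−1);  °P = 259 − 259/SG_t;  cells = rate·(V+V_w)·°P
V_w = 19.8·((1.085−1)/(1.046−1)−1) = 16.7870
V_final = 19.8 + 16.7870 = 36.5870
°P = 259 − 259/1.046 = 11.3901
cells = 1.16·36.5870·11.3901

483.4039 billion cells


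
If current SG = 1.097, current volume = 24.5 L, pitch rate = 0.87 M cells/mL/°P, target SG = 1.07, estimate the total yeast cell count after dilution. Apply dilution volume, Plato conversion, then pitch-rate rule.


V_w = V·((SG_c−1)/(SG_t−1)−1);  °P = 259 − 259/SG_t;  cells = rate·(V+V_w)·°P
V_w = 24.5·((1.097−1)/(1.07−1)−1) = 9.4500
V_final = 24.5 + 9.4500 = 33.9500
°P = 259 − 259/1.07 = 16.9439
cells = 0.87·33.9500·16.9439

500.4642 billion cells


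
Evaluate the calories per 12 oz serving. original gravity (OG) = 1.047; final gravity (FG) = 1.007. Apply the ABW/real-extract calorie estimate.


ABW = (OG−FG)·131.25·0.79/FG;  °P = 259 − 259/SG (for OG→OE and FG→AE);  RE = 0.1808·OE + 0.8192·AE;  Cal = (6.9·ABW + 4·(RE−0.1))·FG·3.55
ABW = (1.047 − 1.007)·131.25·0.79/1.007 = 4.1187
OE = 259 − 259/1.047 = 11.6266 °P
AE = 259 − 259/1.007 = 1.8004 °P
RE = 0.1808·11.6266 + 0.8192·1.8004 = 3.5770 °P
Cal = (6.9·4.1187 + 4·(3.5770−0.1))·1.007·3.55

151.3115 kcal


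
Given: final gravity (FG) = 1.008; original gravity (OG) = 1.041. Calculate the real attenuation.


AA = (OG−FG)/(OG−1)·100;  RA = AA·0.8192
AA = (1.041 − 1.008)/(1.041 − 1)·100 = 80.4878
RA = 80.4878·0.8192

65.9356 %


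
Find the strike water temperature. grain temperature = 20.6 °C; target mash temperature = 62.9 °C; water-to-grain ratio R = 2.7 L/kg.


T_strike = (0.41/R)·(T_mash − T_grain) + T_mash
T_strike = (0.41/2.7)·(62.9 − 20.6) + 62.9

69.3233 °C


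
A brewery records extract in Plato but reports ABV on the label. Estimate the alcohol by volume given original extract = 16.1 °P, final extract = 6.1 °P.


SG = 259/(259 − P);  ABV = (OG − FG)·131.25
OG = 259/(259 − 16.1) = 1.0663
FG = 259/(259 − 6.1) = 1.0241
ABV = (1.0663 − 1.0241)·131.25

5.5338 % ABV


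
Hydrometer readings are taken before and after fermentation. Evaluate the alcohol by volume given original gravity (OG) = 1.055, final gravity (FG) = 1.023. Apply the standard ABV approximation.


ABV = (OG − FG) · 131.25
ABV = (1.055 − 1.023) · 131.25

4.2000 % ABV


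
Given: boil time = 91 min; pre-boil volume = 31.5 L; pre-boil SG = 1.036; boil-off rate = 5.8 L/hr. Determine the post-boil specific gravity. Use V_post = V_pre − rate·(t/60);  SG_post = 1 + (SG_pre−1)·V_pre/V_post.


V_post = 31.5 − 5.8·(91/60) = 22.7033
SG_post = 1 + (1.036 − 1)·31.5/22.7033

1.0499


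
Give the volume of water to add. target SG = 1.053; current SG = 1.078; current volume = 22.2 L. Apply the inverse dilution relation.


V_water = V·((SG_curr − 1)/(SG_target − 1) − 1)
V_water = 22.2·((1.078 − 1)/(1.053 − 1) − 1)

10.4717 L


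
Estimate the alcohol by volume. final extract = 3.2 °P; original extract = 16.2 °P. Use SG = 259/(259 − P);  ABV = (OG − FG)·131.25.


OG = 259/(259 − 16.2) = 1.0667
FG = 259/(259 − 3.2) = 1.0125
ABV = (1.0667 − 1.0125)·131.25

7.1153 % ABV


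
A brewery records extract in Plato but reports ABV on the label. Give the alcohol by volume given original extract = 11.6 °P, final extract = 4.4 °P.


SG = 259/(259 − P);  ABV = (OG − FG)·131.25
OG = 259/(259 − 11.6) = 1.0469
FG = 259/(259 − 4.4) = 1.0173
ABV = (1.0469 − 1.0173)·131.25

3.8857 % ABV


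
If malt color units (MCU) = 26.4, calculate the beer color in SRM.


SRM = 1.4922 · MCU^0.6859
SRM = 1.4922 · 26.4^0.6859

14.0898 SRM


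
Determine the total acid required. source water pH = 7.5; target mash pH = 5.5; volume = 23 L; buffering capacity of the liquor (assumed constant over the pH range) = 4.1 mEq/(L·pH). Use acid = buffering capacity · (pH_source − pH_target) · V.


acid = 4.1 · (7.5 − 5.5) · 23

188.6000 mEq


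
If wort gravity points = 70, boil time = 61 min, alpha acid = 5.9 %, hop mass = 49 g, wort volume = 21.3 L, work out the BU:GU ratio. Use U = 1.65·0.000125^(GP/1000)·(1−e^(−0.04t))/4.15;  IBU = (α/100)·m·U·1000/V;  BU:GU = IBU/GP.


U = 1.65·0.000125^(70/1000)·(1−e^(−0.04·61))/4.15 = 0.1935
IBU = (5.9/100)·49·0.1935·1000/21.3 = 26.2592
BU:GU = 26.2592/70

0.3751


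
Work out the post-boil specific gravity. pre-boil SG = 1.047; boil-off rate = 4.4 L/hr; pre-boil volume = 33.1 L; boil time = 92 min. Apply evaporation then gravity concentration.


V_post = V_pre − rate·(t/60);  SG_post = 1 + (SG_pre−1)·V_pre/V_post
V_post = 33.1 − 4.4·(92/60) = 26.3533
SG_post = 1 + (1.047 − 1)·33.1/26.3533

1.0590


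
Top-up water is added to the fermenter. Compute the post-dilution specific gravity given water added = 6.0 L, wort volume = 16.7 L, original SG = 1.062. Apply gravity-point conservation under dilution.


SG_new = 1 + (SG_old − 1)·V_old/(V_old + V_water)
pts = (1.062 − 1)·1000·16.7/(16.7 + 6.0) = 45.6123
SG_new = 1 + 45.6123/1000

1.0456


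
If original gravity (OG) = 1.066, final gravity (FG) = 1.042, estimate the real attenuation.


AA = (OG−FG)/(OG−1)·100;  RA = AA·0.8192
AA = (1.066 − 1.042)/(1.066 − 1)·100 = 36.3636
RA = 36.3636·0.8192

29.7891 %


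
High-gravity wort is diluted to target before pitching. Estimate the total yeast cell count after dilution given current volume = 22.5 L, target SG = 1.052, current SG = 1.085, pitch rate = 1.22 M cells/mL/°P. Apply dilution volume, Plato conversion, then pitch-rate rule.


V_w = V·((SG_c−1)/(SG_t−1)−1);  °P = 259 − 259/SG_t;  cells = rate·(V+V_w)·°P
V_w = 22.5·((1.085−1)/(1.052−1)−1) = 14.2788
V_final = 22.5 + 14.2788 = 36.7788
°P = 259 − 259/1.052 = 12.8023
cells = 1.22·36.7788·12.8023

574.4408 billion cells


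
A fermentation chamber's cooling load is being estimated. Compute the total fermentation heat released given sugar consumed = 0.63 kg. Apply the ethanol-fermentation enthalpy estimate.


Q = m_sugar · 590 kJ/kg
Q = 0.63 · 590

371.7000 kJ


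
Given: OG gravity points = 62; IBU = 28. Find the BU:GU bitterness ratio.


BU:GU = IBU / OG_points
BU:GU = 28 / 62

0.4516


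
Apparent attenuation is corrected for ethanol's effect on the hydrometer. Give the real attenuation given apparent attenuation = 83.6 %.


RA = AA · 0.8192
RA = 83.6 · 0.8192

68.4851 %


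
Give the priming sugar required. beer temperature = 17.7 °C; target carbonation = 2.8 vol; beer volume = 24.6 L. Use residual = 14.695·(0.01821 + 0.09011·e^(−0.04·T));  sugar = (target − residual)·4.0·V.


residual = 14.695·(0.01821 + 0.09011·e^(−0.04·17.7)) = 0.9199
sugar = (2.8 − 0.9199)·4.0·24.6

185.0001 g


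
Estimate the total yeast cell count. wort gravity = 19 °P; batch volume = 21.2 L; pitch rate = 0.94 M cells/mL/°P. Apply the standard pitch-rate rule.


cells (billions) = rate · V_L · °P
cells = 0.94 · 21.2 · 19

378.6320 billion cells


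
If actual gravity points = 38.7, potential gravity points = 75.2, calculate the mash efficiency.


efficiency = actual / potential × 100
efficiency = 38.7 / 75.2 × 100

51.4628 %


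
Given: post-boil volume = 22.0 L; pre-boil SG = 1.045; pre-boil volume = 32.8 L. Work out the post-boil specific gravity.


SG_post = 1 + (SG_pre − 1)·V_pre/V_post
pts_pre = (1.045 − 1)·1000 = 45.0000
pts_post = 45.0000·32.8/22.0 = 67.0909
SG_post = 1 + 67.0909/1000

1.0671


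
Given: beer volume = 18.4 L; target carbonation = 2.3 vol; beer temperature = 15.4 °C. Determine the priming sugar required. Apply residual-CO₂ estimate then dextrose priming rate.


residual = 14.695·(0.01821 + 0.09011·e^(−0.04·T));  sugar = (target − residual)·4.0·V
residual = 14.695·(0.01821 + 0.09011·e^(−0.04·15.4)) = 0.9828
sugar = (2.3 − 0.9828)·4.0·18.4

96.9475 g


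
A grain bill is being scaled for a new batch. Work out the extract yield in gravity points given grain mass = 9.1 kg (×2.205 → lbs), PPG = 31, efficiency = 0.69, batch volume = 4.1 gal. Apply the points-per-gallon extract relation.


points = lbs × PPG × eff / vol
lbs = 9.1 × 2.205 = 20.0655
points = 20.0655 × 31 × 0.69 / 4.1

104.6832 points


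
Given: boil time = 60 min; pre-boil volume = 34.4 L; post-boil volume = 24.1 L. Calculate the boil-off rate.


rate = (V_pre − V_post) / (t_min/60)
rate = (34.4 − 24.1) / (60/60)

10.3000 L/hr


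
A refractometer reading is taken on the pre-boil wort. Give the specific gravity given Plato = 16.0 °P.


SG = 259/(259 − P)
SG = 259/(259 − 16.0)

1.0658


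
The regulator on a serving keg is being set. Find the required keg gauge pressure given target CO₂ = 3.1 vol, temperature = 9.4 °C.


psi = vols/(0.01821 + 0.09011·e^(−0.04·T)) − 14.695
psi = 3.1/(0.01821 + 0.09011·e^(−0.04·9.4)) − 14.695

24.0164 psi


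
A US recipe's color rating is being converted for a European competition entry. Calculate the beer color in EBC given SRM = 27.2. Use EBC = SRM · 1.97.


EBC = 27.2 · 1.97

53.5840 EBC


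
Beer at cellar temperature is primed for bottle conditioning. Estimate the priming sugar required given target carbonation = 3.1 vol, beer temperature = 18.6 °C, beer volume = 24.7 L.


residual = 14.695·(0.01821 + 0.09011·e^(−0.04·T));  sugar = (target − residual)·4.0·V
residual = 14.695·(0.01821 + 0.09011·e^(−0.04·18.6)) = 0.8969
sugar = (3.1 − 0.8969)·4.0·24.7

217.6710 g


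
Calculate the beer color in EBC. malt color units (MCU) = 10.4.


SRM = 1.4922·MCU^0.6859;  EBC = SRM·1.97
SRM = 1.4922·10.4^0.6859 = 7.4372
EBC = 7.4372·1.97

14.6513 EBC


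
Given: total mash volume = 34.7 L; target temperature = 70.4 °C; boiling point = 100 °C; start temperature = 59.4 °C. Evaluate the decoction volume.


V_dec = V_total·(T_target − T_start)/(T_boil − T_start)
V_dec = 34.7·(70.4 − 59.4)/(100 − 59.4)

9.4015 L


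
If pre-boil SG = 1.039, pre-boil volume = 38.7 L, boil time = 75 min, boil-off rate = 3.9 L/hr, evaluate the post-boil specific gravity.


V_post = V_pre − rate·(t/60);  SG_post = 1 + (SG_pre−1)·V_pre/V_post
V_post = 38.7 − 3.9·(75/60) = 33.8250
SG_post = 1 + (1.039 − 1)·38.7/33.8250

1.0446


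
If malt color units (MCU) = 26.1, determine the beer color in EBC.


SRM = 1.4922·MCU^0.6859;  EBC = SRM·1.97
SRM = 1.4922·26.1^0.6859 = 13.9798
EBC = 13.9798·1.97

27.5402 EBC


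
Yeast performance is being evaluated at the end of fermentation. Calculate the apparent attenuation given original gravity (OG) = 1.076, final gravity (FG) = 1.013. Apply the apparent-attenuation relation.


AA = (OG − FG)/(OG − 1) · 100
AA = (1.076 − 1.013)/(1.076 − 1) · 100

82.8947 %


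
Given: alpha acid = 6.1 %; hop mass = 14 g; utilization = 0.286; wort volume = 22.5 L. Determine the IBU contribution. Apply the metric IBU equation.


IBU = (α/100)·mass·U·1000 / V
IBU = (6.1/100)·14·0.286·1000 / 22.5

10.8553 IBU


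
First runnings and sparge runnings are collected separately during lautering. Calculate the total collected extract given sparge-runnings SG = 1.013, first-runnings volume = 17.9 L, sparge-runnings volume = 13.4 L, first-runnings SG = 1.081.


total = Σ (SG_i − 1)·1000·V_i
first = (1.081 − 1)·1000·17.9 = 1449.9000
sparge = (1.013 − 1)·1000·13.4 = 174.2000
total = 1449.9000 + 174.2000

1624.1000 gravity·L


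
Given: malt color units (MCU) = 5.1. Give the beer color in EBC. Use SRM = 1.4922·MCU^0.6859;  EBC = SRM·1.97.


SRM = 1.4922·5.1^0.6859 = 4.5619
EBC = 4.5619·1.97

8.9870 EBC


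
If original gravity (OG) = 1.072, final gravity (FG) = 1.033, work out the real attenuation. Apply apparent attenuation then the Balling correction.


AA = (OG−FG)/(OG−1)·100;  RA = AA·0.8192
AA = (1.072 − 1.033)/(1.072 − 1)·100 = 54.1667
RA = 54.1667·0.8192

44.3733 %


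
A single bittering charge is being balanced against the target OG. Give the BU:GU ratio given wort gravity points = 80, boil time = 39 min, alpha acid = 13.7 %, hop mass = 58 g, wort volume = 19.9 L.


U = 1.65·0.000125^(GP/1000)·(1−e^(−0.04t))/4.15;  IBU = (α/100)·m·U·1000/V;  BU:GU = IBU/GP
U = 1.65·0.000125^(80/1000)·(1−e^(−0.04·39))/4.15 = 0.1530
IBU = (13.7/100)·58·0.1530·1000/19.9 = 61.0993
BU:GU = 61.0993/80

0.7637


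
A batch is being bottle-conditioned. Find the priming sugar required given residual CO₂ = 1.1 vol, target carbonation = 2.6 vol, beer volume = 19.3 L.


sugar = (target − residual)·4.0·V
sugar = (2.6 − 1.1)·4.0·19.3

115.8000 g


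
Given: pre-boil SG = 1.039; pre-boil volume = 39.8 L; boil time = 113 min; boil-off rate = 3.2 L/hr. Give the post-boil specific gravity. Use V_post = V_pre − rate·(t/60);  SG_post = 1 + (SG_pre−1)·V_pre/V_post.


V_post = 39.8 − 3.2·(113/60) = 33.7733
SG_post = 1 + (1.039 − 1)·39.8/33.7733

1.0460


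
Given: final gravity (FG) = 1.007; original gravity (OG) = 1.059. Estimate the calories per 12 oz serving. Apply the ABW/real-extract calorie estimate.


ABW = (OG−FG)·131.25·0.79/FG;  °P = 259 − 259/SG (for OG→OE and FG→AE);  RE = 0.1808·OE + 0.8192·AE;  Cal = (6.9·ABW + 4·(RE−0.1))·FG·3.55
ABW = (1.059 − 1.007)·131.25·0.79/1.007 = 5.3543
OE = 259 − 259/1.059 = 14.4297 °P
AE = 259 − 259/1.007 = 1.8004 °P
RE = 0.1808·14.4297 + 0.8192·1.8004 = 4.0838 °P
Cal = (6.9·5.3543 + 4·(4.0838−0.1))·1.007·3.55

189.0364 kcal


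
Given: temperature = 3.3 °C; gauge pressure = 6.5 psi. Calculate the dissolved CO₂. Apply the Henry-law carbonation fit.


vols = (P + 14.695)·(0.01821 + 0.09011·e^(−0.04·T))
vols = (6.5 + 14.695)·(0.01821 + 0.09011·e^(−0.04·3.3))

2.0597 volumes


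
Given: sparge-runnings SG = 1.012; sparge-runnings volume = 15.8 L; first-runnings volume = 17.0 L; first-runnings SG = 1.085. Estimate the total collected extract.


total = Σ (SG_i − 1)·1000·V_i
first = (1.085 − 1)·1000·17.0 = 1445.0000
sparge = (1.012 − 1)·1000·15.8 = 189.6000
total = 1445.0000 + 189.6000

1634.6000 gravity·L


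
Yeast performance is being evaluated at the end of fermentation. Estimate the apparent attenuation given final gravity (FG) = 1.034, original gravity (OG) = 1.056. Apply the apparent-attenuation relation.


AA = (OG − FG)/(OG − 1) · 100
AA = (1.056 − 1.034)/(1.056 − 1) · 100

39.2857 %


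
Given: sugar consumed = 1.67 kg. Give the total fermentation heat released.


Q = m_sugar · 590 kJ/kg
Q = 1.67 · 590

985.3000 kJ


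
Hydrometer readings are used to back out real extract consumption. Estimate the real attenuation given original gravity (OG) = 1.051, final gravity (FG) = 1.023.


AA = (OG−FG)/(OG−1)·100;  RA = AA·0.8192
AA = (1.051 − 1.023)/(1.051 − 1)·100 = 54.9020
RA = 54.9020·0.8192

44.9757 %


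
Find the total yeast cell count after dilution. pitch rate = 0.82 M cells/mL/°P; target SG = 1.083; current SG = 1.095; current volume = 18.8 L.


V_w = V·((SG_c−1)/(SG_t−1)−1);  °P = 259 − 259/SG_t;  cells = rate·(V+V_w)·°P
V_w = 18.8·((1.095−1)/(1.083−1)−1) = 2.7181
V_final = 18.8 + 2.7181 = 21.5181
°P = 259 − 259/1.083 = 19.8495
cells = 0.82·21.5181·19.8495

350.2407 billion cells


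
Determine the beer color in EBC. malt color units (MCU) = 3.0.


SRM = 1.4922·MCU^0.6859;  EBC = SRM·1.97
SRM = 1.4922·3.0^0.6859 = 3.1702
EBC = 3.1702·1.97

6.2453 EBC


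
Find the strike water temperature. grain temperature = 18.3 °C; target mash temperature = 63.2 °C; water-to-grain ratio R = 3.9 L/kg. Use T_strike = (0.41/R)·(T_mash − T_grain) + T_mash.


T_strike = (0.41/3.9)·(63.2 − 18.3) + 63.2

67.9203 °C


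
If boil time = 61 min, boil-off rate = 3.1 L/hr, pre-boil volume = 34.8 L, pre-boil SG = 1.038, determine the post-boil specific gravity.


V_post = V_pre − rate·(t/60);  SG_post = 1 + (SG_pre−1)·V_pre/V_post
V_post = 34.8 − 3.1·(61/60) = 31.6483
SG_post = 1 + (1.038 − 1)·34.8/31.6483

1.0418


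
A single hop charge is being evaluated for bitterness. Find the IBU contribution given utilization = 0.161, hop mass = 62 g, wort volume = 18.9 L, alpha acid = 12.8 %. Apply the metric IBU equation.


IBU = (α/100)·mass·U·1000 / V
IBU = (12.8/100)·62·0.161·1000 / 18.9

67.6030 IBU


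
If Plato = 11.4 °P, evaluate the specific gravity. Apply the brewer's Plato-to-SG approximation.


SG = 259/(259 − P)
SG = 259/(259 − 11.4)

1.0460


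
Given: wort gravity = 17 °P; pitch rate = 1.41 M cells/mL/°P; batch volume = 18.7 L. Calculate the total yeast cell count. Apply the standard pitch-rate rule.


cells (billions) = rate · V_L · °P
cells = 1.41 · 18.7 · 17

448.2390 billion cells


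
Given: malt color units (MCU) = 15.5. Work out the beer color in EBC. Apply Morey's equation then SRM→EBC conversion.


SRM = 1.4922·MCU^0.6859;  EBC = SRM·1.97
SRM = 1.4922·15.5^0.6859 = 9.7786
EBC = 9.7786·1.97

19.2638 EBC


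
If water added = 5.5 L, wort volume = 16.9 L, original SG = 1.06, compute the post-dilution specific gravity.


SG_new = 1 + (SG_old − 1)·V_old/(V_old + V_water)
pts = (1.06 − 1)·1000·16.9/(16.9 + 5.5) = 45.2679
SG_new = 1 + 45.2679/1000

1.0453


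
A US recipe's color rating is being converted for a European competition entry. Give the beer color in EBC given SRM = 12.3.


EBC = SRM · 1.97
EBC = 12.3 · 1.97

24.2310 EBC


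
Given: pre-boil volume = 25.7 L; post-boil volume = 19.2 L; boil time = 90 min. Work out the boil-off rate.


rate = (V_pre − V_post) / (t_min/60)
rate = (25.7 − 19.2) / (90/60)

4.3333 L/hr


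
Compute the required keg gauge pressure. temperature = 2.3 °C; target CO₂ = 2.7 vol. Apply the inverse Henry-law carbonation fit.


psi = vols/(0.01821 + 0.09011·e^(−0.04·T)) − 14.695
psi = 2.7/(0.01821 + 0.09011·e^(−0.04·2.3)) − 14.695

12.1975 psi


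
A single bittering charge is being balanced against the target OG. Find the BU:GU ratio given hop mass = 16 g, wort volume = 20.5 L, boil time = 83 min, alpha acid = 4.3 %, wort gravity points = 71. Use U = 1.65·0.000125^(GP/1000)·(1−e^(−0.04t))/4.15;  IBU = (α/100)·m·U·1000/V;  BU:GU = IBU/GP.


U = 1.65·0.000125^(71/1000)·(1−e^(−0.04·83))/4.15 = 0.2025
IBU = (4.3/100)·16·0.2025·1000/20.5 = 6.7945
BU:GU = 6.7945/71

0.0957


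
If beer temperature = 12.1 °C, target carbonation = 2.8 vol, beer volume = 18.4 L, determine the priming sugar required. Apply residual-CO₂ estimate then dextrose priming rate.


residual = 14.695·(0.01821 + 0.09011·e^(−0.04·T));  sugar = (target − residual)·4.0·V
residual = 14.695·(0.01821 + 0.09011·e^(−0.04·12.1)) = 1.0837
sugar = (2.8 − 1.0837)·4.0·18.4

126.3199 g


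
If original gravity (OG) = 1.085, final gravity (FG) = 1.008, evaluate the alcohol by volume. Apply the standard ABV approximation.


ABV = (OG − FG) · 131.25
ABV = (1.085 − 1.008) · 131.25

10.1062 % ABV


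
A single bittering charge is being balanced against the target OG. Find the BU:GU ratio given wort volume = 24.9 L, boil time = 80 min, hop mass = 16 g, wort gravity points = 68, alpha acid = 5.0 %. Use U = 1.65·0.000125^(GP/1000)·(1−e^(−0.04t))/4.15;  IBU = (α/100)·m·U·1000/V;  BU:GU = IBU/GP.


U = 1.65·0.000125^(68/1000)·(1−e^(−0.04·80))/4.15 = 0.2070
IBU = (5.0/100)·16·0.2070·1000/24.9 = 6.6503
BU:GU = 6.6503/68

0.0978


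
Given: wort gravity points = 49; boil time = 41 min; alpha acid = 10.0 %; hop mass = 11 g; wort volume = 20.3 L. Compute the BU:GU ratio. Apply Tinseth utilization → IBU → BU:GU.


U = 1.65·0.000125^(GP/1000)·(1−e^(−0.04t))/4.15;  IBU = (α/100)·m·U·1000/V;  BU:GU = IBU/GP
U = 1.65·0.000125^(49/1000)·(1−e^(−0.04·41))/4.15 = 0.2063
IBU = (10.0/100)·11·0.2063·1000/20.3 = 11.1796
BU:GU = 11.1796/49

0.2282


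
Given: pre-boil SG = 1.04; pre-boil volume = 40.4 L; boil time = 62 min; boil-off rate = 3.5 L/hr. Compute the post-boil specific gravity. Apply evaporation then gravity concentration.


V_post = V_pre − rate·(t/60);  SG_post = 1 + (SG_pre−1)·V_pre/V_post
V_post = 40.4 − 3.5·(62/60) = 36.7833
SG_post = 1 + (1.04 − 1)·40.4/36.7833

1.0439


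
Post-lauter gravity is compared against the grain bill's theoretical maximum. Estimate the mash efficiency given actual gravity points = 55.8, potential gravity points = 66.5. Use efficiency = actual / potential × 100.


efficiency = 55.8 / 66.5 × 100

83.9098 %


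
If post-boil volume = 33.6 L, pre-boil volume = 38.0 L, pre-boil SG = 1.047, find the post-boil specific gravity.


SG_post = 1 + (SG_pre − 1)·V_pre/V_post
pts_pre = (1.047 − 1)·1000 = 47.0000
pts_post = 47.0000·38.0/33.6 = 53.1548
SG_post = 1 + 53.1548/1000

1.0532


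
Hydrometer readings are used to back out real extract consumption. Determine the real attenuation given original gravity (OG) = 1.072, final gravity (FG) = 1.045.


AA = (OG−FG)/(OG−1)·100;  RA = AA·0.8192
AA = (1.072 − 1.045)/(1.072 − 1)·100 = 37.5000
RA = 37.5000·0.8192

30.7200 %


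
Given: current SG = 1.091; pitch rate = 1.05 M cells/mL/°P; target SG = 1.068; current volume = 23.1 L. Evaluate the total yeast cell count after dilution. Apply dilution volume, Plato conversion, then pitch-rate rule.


V_w = V·((SG_c−1)/(SG_t−1)−1);  °P = 259 − 259/SG_t;  cells = rate·(V+V_w)·°P
V_w = 23.1·((1.091−1)/(1.068−1)−1) = 7.8132
V_final = 23.1 + 7.8132 = 30.9132
°P = 259 − 259/1.068 = 16.4906
cells = 1.05·30.9132·16.4906

535.2679 billion cells


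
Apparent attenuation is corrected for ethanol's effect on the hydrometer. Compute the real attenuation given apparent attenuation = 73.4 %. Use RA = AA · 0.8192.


RA = 73.4 · 0.8192

60.1293 %


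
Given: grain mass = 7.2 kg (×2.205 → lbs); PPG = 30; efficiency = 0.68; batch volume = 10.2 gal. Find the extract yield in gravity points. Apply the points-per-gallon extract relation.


points = lbs × PPG × eff / vol
lbs = 7.2 × 2.205 = 15.8760
points = 15.8760 × 30 × 0.68 / 10.2

31.7520 points


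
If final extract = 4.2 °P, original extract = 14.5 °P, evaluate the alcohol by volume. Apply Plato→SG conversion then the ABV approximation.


SG = 259/(259 − P);  ABV = (OG − FG)·131.25
OG = 259/(259 − 14.5) = 1.0593
FG = 259/(259 − 4.2) = 1.0165
ABV = (1.0593 − 1.0165)·131.25

5.6203 % ABV


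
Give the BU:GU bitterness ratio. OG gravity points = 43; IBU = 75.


BU:GU = IBU / OG_points
BU:GU = 75 / 43

1.7442


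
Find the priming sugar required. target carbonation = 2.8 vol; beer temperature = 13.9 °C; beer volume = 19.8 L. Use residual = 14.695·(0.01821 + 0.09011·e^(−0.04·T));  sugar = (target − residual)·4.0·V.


residual = 14.695·(0.01821 + 0.09011·e^(−0.04·13.9)) = 1.0270
sugar = (2.8 − 1.0270)·4.0·19.8

140.4213 g


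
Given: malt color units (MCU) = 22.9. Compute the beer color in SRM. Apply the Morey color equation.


SRM = 1.4922 · MCU^0.6859
SRM = 1.4922 · 22.9^0.6859

12.7802 SRM


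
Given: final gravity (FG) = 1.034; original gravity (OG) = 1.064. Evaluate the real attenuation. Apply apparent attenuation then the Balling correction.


AA = (OG−FG)/(OG−1)·100;  RA = AA·0.8192
AA = (1.064 − 1.034)/(1.064 − 1)·100 = 46.8750
RA = 46.8750·0.8192

38.4000 %


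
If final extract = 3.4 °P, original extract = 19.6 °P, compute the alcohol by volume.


SG = 259/(259 − P);  ABV = (OG − FG)·131.25
OG = 259/(259 − 19.6) = 1.0819
FG = 259/(259 − 3.4) = 1.0133
ABV = (1.0819 − 1.0133)·131.25

8.9997 % ABV


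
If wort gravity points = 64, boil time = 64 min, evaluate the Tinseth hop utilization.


U = 1.65·0.000125^(GP/1000) · (1 − e^(−0.04·t))/4.15
bigness = 1.65·0.000125^(64/1000) = 0.9283
boil_factor = (1 − e^(−0.04·64))/4.15 = 0.2223
U = 0.9283 · 0.2223

0.2064


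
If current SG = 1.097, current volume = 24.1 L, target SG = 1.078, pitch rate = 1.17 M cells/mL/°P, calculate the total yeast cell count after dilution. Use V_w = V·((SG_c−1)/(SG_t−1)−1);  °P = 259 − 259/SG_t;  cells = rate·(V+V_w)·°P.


V_w = 24.1·((1.097−1)/(1.078−1)−1) = 5.8705
V_final = 24.1 + 5.8705 = 29.9705
°P = 259 − 259/1.078 = 18.7403
cells = 1.17·29.9705·18.7403

657.1366 billion cells


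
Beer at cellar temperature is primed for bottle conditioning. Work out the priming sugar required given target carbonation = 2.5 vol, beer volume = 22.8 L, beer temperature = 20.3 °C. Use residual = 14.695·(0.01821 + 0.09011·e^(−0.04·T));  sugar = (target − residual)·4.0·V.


residual = 14.695·(0.01821 + 0.09011·e^(−0.04·20.3)) = 0.8555
sugar = (2.5 − 0.8555)·4.0·22.8

149.9798 g


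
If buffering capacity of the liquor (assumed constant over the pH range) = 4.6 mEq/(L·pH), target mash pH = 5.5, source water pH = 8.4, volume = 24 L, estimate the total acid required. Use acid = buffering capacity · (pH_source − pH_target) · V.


acid = 4.6 · (8.4 − 5.5) · 24

320.1600 mEq


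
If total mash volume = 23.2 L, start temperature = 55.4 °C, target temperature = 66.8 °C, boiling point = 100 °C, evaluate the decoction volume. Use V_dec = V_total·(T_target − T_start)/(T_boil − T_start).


V_dec = 23.2·(66.8 − 55.4)/(100 − 55.4)

5.9300 L


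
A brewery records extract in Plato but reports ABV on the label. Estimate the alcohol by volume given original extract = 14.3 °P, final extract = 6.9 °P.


SG = 259/(259 − P);  ABV = (OG − FG)·131.25
OG = 259/(259 − 14.3) = 1.0584
FG = 259/(259 − 6.9) = 1.0274
ABV = (1.0584 − 1.0274)·131.25

4.0778 % ABV


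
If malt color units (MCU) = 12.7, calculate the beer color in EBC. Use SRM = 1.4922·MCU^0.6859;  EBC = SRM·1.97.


SRM = 1.4922·12.7^0.6859 = 8.5295
EBC = 8.5295·1.97

16.8032 EBC


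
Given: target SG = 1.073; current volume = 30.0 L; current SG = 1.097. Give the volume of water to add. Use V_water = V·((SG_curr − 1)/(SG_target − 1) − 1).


V_water = 30.0·((1.097 − 1)/(1.073 − 1) − 1)

9.8630 L


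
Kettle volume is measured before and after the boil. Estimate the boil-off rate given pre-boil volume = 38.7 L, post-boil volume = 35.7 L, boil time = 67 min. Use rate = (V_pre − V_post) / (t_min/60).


rate = (38.7 − 35.7) / (67/60)

2.6866 L/hr


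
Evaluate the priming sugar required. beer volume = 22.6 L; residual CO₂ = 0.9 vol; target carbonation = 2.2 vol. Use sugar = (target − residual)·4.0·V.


sugar = (2.2 − 0.9)·4.0·22.6

117.5200 g


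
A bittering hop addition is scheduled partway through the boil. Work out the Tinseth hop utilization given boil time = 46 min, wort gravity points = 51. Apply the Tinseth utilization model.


U = 1.65·0.000125^(GP/1000) · (1 − e^(−0.04·t))/4.15
bigness = 1.65·0.000125^(51/1000) = 1.0433
boil_factor = (1 − e^(−0.04·46))/4.15 = 0.2027
U = 1.0433 · 0.2027

0.2115


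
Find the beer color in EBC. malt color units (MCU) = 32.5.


SRM = 1.4922·MCU^0.6859;  EBC = SRM·1.97
SRM = 1.4922·32.5^0.6859 = 16.2490
EBC = 16.2490·1.97

32.0106 EBC


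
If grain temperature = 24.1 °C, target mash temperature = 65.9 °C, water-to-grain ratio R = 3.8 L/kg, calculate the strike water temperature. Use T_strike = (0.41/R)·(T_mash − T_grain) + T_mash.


T_strike = (0.41/3.8)·(65.9 − 24.1) + 65.9

70.4100 °C


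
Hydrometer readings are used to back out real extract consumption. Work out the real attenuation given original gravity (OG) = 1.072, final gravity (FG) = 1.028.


AA = (OG−FG)/(OG−1)·100;  RA = AA·0.8192
AA = (1.072 − 1.028)/(1.072 − 1)·100 = 61.1111
RA = 61.1111·0.8192

50.0622 %


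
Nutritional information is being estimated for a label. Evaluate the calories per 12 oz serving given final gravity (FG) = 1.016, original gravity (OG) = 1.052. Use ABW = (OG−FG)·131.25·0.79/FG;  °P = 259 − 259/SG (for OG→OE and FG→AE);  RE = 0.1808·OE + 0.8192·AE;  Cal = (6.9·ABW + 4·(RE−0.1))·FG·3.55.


ABW = (1.052 − 1.016)·131.25·0.79/1.016 = 3.6740
OE = 259 − 259/1.052 = 12.8023 °P
AE = 259 − 259/1.016 = 4.0787 °P
RE = 0.1808·12.8023 + 0.8192·4.0787 = 5.6560 °P
Cal = (6.9·3.6740 + 4·(5.6560−0.1))·1.016·3.55

171.5906 kcal


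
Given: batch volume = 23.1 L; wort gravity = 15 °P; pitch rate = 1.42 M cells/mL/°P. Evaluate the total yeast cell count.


cells (billions) = rate · V_L · °P
cells = 1.42 · 23.1 · 15

492.0300 billion cells


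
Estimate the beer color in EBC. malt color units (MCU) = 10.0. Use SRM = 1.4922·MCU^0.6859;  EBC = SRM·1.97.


SRM = 1.4922·10.0^0.6859 = 7.2398
EBC = 7.2398·1.97

14.2624 EBC


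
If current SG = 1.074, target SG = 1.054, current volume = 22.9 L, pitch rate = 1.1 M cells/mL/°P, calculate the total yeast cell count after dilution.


V_w = V·((SG_c−1)/(SG_t−1)−1);  °P = 259 − 259/SG_t;  cells = rate·(V+V_w)·°P
V_w = 22.9·((1.074−1)/(1.054−1)−1) = 8.4815
V_final = 22.9 + 8.4815 = 31.3815
°P = 259 − 259/1.054 = 13.2694
cells = 1.1·31.3815·13.2694

458.0565 billion cells


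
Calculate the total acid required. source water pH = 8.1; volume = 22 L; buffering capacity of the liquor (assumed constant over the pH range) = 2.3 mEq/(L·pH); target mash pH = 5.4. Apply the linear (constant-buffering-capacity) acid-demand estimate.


acid = buffering capacity · (pH_source − pH_target) · V
acid = 2.3 · (8.1 − 5.4) · 22

136.6200 mEq


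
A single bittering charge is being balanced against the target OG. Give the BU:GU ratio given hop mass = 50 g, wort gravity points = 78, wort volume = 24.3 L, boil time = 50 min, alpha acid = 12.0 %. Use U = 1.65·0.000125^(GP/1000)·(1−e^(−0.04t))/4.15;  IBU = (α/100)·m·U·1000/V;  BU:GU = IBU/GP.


U = 1.65·0.000125^(78/1000)·(1−e^(−0.04·50))/4.15 = 0.1705
IBU = (12.0/100)·50·0.1705·1000/24.3 = 42.1102
BU:GU = 42.1102/78

0.5399


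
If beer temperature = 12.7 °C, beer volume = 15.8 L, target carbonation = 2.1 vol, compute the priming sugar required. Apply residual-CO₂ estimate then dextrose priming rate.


residual = 14.695·(0.01821 + 0.09011·e^(−0.04·T));  sugar = (target − residual)·4.0·V
residual = 14.695·(0.01821 + 0.09011·e^(−0.04·12.7)) = 1.0643
sugar = (2.1 − 1.0643)·4.0·15.8

65.4535 g


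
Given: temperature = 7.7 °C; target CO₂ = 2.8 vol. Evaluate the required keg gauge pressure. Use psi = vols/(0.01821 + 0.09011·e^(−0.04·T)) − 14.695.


psi = 2.8/(0.01821 + 0.09011·e^(−0.04·7.7)) − 14.695

18.4673 psi


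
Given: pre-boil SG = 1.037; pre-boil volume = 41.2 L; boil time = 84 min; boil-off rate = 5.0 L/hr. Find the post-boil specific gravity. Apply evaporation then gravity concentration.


V_post = V_pre − rate·(t/60);  SG_post = 1 + (SG_pre−1)·V_pre/V_post
V_post = 41.2 − 5.0·(84/60) = 34.2000
SG_post = 1 + (1.037 − 1)·41.2/34.2000

1.0446


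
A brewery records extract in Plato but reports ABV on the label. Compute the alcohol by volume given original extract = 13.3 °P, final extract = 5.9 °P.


SG = 259/(259 − P);  ABV = (OG − FG)·131.25
OG = 259/(259 − 13.3) = 1.0541
FG = 259/(259 − 5.9) = 1.0233
ABV = (1.0541 − 1.0233)·131.25

4.0451 % ABV


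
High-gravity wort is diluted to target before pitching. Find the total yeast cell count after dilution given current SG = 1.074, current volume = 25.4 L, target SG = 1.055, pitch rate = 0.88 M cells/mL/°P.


V_w = V·((SG_c−1)/(SG_t−1)−1);  °P = 259 − 259/SG_t;  cells = rate·(V+V_w)·°P
V_w = 25.4·((1.074−1)/(1.055−1)−1) = 8.7745
V_final = 25.4 + 8.7745 = 34.1745
°P = 259 − 259/1.055 = 13.5024
cells = 0.88·34.1745·13.5024

406.0649 billion cells


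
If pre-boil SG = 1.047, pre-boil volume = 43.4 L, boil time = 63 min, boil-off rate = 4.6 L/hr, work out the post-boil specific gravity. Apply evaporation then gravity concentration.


V_post = V_pre − rate·(t/60);  SG_post = 1 + (SG_pre−1)·V_pre/V_post
V_post = 43.4 − 4.6·(63/60) = 38.5700
SG_post = 1 + (1.047 − 1)·43.4/38.5700

1.0529


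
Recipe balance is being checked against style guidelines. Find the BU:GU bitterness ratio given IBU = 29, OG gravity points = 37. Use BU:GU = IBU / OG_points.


BU:GU = 29 / 37

0.7838


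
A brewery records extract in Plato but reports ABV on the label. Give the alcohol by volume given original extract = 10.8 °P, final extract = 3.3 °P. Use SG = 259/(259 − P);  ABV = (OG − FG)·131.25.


OG = 259/(259 − 10.8) = 1.0435
FG = 259/(259 − 3.3) = 1.0129
ABV = (1.0435 − 1.0129)·131.25

4.0172 % ABV


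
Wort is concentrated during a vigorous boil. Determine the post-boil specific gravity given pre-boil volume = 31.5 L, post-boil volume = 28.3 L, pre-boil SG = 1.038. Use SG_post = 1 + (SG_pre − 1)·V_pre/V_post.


pts_pre = (1.038 − 1)·1000 = 38.0000
pts_post = 38.0000·31.5/28.3 = 42.2968
SG_post = 1 + 42.2968/1000

1.0423


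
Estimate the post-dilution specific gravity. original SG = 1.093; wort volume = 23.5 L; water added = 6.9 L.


SG_new = 1 + (SG_old − 1)·V_old/(V_old + V_water)
pts = (1.093 − 1)·1000·23.5/(23.5 + 6.9) = 71.8914
SG_new = 1 + 71.8914/1000

1.0719


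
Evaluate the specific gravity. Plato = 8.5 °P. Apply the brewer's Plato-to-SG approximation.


SG = 259/(259 − P)
SG = 259/(259 − 8.5)

1.0339


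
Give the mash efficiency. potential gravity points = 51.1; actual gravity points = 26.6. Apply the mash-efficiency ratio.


efficiency = actual / potential × 100
efficiency = 26.6 / 51.1 × 100

52.0548 %


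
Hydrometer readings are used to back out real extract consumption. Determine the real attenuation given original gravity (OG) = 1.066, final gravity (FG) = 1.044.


AA = (OG−FG)/(OG−1)·100;  RA = AA·0.8192
AA = (1.066 − 1.044)/(1.066 − 1)·100 = 33.3333
RA = 33.3333·0.8192

27.3067 %


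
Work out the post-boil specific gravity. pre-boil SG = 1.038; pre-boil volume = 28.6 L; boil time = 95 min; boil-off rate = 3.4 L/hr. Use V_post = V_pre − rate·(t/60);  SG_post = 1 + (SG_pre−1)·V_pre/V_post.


V_post = 28.6 − 3.4·(95/60) = 23.2167
SG_post = 1 + (1.038 − 1)·28.6/23.2167

1.0468


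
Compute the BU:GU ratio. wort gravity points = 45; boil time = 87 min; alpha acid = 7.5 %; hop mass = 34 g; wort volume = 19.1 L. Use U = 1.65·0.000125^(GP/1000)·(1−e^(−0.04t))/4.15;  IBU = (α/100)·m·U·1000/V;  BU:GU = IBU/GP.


U = 1.65·0.000125^(45/1000)·(1−e^(−0.04·87))/4.15 = 0.2572
IBU = (7.5/100)·34·0.2572·1000/19.1 = 34.3332
BU:GU = 34.3332/45

0.7630


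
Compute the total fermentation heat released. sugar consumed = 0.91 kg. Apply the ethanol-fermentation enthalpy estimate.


Q = m_sugar · 590 kJ/kg
Q = 0.91 · 590

536.9000 kJ


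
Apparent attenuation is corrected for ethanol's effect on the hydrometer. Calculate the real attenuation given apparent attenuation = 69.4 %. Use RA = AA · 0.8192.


RA = 69.4 · 0.8192

56.8525 %


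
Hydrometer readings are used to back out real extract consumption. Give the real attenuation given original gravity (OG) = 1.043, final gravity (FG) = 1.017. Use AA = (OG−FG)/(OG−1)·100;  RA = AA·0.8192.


AA = (1.043 − 1.017)/(1.043 − 1)·100 = 60.4651
RA = 60.4651·0.8192

49.5330 %


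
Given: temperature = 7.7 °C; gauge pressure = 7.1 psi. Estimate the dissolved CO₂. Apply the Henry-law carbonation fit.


vols = (P + 14.695)·(0.01821 + 0.09011·e^(−0.04·T))
vols = (7.1 + 14.695)·(0.01821 + 0.09011·e^(−0.04·7.7))

1.8402 volumes
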